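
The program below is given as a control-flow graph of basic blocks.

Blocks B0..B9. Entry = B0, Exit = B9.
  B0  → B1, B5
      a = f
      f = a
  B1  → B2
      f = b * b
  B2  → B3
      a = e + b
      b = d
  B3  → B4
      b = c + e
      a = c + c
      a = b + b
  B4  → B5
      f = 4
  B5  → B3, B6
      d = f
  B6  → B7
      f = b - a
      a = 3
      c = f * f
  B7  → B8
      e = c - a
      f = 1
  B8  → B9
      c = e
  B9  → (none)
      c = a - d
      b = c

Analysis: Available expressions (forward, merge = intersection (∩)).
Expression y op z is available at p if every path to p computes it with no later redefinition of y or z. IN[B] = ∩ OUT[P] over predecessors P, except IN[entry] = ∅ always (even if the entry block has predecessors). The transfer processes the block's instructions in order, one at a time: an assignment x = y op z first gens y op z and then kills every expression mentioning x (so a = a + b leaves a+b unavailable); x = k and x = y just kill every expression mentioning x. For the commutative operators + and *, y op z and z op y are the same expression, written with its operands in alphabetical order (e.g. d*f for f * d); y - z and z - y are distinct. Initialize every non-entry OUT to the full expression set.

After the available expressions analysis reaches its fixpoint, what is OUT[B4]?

Converged values:
  B0: | IN={} | OUT={}
  B1: | IN={} | OUT={b*b}
  B2: | IN={b*b} | OUT={}
  B3: | IN={} | OUT={b+b, c+c, c+e}
  B4: | IN={b+b, c+c, c+e} | OUT={b+b, c+c, c+e}
  B5: | IN={} | OUT={}
  B6: | IN={} | OUT={f*f}
  B7: | IN={f*f} | OUT={c-a}
  B8: | IN={c-a} | OUT={}
  B9: | IN={} | OUT={a-d}

Merge at B4: IN[B4] = OUT[B3] = {b+b, c+c, c+e}
Applying B4's transfer function to that IN value gives OUT[B4] (row B4 above).

Answer: {b+b, c+c, c+e}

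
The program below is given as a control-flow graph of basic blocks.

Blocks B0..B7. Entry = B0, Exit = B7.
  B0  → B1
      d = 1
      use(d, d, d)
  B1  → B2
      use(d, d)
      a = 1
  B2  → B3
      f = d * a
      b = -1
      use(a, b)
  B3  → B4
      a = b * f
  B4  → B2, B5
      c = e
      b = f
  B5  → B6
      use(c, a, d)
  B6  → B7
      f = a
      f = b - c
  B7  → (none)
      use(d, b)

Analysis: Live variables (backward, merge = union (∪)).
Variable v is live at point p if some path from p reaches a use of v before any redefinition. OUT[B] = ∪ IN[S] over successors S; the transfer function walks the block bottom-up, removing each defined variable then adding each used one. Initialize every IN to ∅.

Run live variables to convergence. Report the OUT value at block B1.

Answer: {a, d, e}

Working:
Per-block solution:
  B0:  IN={e}  OUT={d, e}
  B1:  IN={d, e}  OUT={a, d, e}
  B2:  IN={a, d, e}  OUT={b, d, e, f}
  B3:  IN={b, d, e, f}  OUT={a, d, e, f}
  B4:  IN={a, d, e, f}  OUT={a, b, c, d, e}
  B5:  IN={a, b, c, d}  OUT={a, b, c, d}
  B6:  IN={a, b, c, d}  OUT={b, d}
  B7:  IN={b, d}  OUT={}

Merge at B1: OUT[B1] = IN[B2] = {a, d, e}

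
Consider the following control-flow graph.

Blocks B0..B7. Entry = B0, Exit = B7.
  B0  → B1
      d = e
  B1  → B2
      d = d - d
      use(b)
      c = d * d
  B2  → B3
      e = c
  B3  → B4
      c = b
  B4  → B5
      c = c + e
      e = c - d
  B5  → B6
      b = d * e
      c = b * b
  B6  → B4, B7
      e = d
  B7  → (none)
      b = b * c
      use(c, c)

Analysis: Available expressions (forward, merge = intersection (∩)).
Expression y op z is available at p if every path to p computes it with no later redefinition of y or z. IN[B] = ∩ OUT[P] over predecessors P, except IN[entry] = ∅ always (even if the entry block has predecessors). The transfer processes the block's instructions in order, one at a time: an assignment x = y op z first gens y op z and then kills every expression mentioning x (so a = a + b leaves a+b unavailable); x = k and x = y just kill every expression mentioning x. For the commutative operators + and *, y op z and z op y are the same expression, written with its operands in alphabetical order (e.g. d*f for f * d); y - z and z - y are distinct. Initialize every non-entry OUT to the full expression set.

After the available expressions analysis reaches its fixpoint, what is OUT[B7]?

Fixpoint table:
  B0: | IN={} | OUT={}
  B1: | IN={} | OUT={d*d}
  B2: | IN={d*d} | OUT={d*d}
  B3: | IN={d*d} | OUT={d*d}
  B4: | IN={d*d} | OUT={c-d, d*d}
  B5: | IN={c-d, d*d} | OUT={b*b, d*d, d*e}
  B6: | IN={b*b, d*d, d*e} | OUT={b*b, d*d}
  B7: | IN={b*b, d*d} | OUT={d*d}

Merge at B7: IN[B7] = OUT[B6] = {b*b, d*d}
Applying B7's transfer function to that IN value gives OUT[B7] (row B7 above).

Answer: {d*d}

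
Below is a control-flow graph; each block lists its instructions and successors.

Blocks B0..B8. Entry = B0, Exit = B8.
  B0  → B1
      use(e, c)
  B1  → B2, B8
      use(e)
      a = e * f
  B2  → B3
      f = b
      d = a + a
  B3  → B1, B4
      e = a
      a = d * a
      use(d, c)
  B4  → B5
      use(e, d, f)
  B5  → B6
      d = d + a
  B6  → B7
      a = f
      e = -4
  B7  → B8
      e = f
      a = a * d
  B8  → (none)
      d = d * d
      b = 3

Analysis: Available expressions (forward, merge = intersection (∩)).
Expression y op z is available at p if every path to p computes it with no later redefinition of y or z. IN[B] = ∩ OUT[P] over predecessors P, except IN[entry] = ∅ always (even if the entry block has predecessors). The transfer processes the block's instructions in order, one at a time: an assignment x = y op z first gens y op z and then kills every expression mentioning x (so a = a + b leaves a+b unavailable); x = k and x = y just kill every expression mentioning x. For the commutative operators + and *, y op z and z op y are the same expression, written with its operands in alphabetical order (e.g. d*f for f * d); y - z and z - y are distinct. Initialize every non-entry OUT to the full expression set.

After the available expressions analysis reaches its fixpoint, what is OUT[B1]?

Answer: {e*f}

Derivation:
Converged values:
  B0:  IN={}  OUT={}
  B1:  IN={}  OUT={e*f}
  B2:  IN={e*f}  OUT={a+a}
  B3:  IN={a+a}  OUT={}
  B4:  IN={}  OUT={}
  B5:  IN={}  OUT={}
  B6:  IN={}  OUT={}
  B7:  IN={}  OUT={}
  B8:  IN={}  OUT={}

Merge at B1: IN[B1] = OUT[B0] ∩ OUT[B3] = {}
Applying B1's transfer function to that IN value gives OUT[B1] (row B1 above).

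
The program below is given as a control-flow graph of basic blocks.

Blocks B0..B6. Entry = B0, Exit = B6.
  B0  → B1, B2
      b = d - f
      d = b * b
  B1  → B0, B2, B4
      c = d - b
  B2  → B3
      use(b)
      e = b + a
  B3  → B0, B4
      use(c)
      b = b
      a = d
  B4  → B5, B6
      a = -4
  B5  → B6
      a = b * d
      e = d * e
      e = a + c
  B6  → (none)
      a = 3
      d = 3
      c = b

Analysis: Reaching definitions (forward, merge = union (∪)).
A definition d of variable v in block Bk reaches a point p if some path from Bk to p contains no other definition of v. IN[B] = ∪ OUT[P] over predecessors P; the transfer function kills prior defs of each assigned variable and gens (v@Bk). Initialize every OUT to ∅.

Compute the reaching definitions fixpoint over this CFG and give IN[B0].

Answer: {a@B3, b@B0, b@B3, c@B1, d@B0, e@B2}

Trace:
Converged values:
  B0: | IN={a@B3, b@B0, b@B3, c@B1, d@B0, e@B2} | OUT={a@B3, b@B0, c@B1, d@B0, e@B2}
  B1: | IN={a@B3, b@B0, c@B1, d@B0, e@B2} | OUT={a@B3, b@B0, c@B1, d@B0, e@B2}
  B2: | IN={a@B3, b@B0, c@B1, d@B0, e@B2} | OUT={a@B3, b@B0, c@B1, d@B0, e@B2}
  B3: | IN={a@B3, b@B0, c@B1, d@B0, e@B2} | OUT={a@B3, b@B3, c@B1, d@B0, e@B2}
  B4: | IN={a@B3, b@B0, b@B3, c@B1, d@B0, e@B2} | OUT={a@B4, b@B0, b@B3, c@B1, d@B0, e@B2}
  B5: | IN={a@B4, b@B0, b@B3, c@B1, d@B0, e@B2} | OUT={a@B5, b@B0, b@B3, c@B1, d@B0, e@B5}
  B6: | IN={a@B4, a@B5, b@B0, b@B3, c@B1, d@B0, e@B2, e@B5} | OUT={a@B6, b@B0, b@B3, c@B6, d@B6, e@B2, e@B5}

Merge at B0 (entry node, so the boundary value {} is joined with the incoming edge(s)): IN[B0] = {} ⊔ OUT[B1] ⊔ OUT[B3] = {a@B3, b@B0, b@B3, c@B1, d@B0, e@B2}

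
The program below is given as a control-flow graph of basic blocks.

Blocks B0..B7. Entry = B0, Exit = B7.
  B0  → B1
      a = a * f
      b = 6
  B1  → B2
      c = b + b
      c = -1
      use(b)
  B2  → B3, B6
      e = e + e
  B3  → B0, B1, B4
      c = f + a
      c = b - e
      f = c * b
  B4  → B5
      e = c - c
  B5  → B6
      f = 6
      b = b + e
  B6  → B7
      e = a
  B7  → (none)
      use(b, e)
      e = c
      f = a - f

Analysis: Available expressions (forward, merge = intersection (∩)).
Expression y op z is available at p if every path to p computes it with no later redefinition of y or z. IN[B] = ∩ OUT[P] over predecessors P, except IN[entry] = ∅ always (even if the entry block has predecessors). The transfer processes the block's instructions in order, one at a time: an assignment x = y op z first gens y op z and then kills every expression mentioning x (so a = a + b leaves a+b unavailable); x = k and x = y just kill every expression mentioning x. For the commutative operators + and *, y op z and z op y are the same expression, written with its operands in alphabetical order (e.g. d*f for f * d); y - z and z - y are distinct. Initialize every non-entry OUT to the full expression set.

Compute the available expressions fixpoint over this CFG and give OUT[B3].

Answer: {b*c, b+b, b-e}

Working:
Per-block solution:
  B0: | IN={} | OUT={}
  B1: | IN={} | OUT={b+b}
  B2: | IN={b+b} | OUT={b+b}
  B3: | IN={b+b} | OUT={b*c, b+b, b-e}
  B4: | IN={b*c, b+b, b-e} | OUT={b*c, b+b, c-c}
  B5: | IN={b*c, b+b, c-c} | OUT={c-c}
  B6: | IN={} | OUT={}
  B7: | IN={} | OUT={}

Merge at B3: IN[B3] = OUT[B2] = {b+b}
Applying B3's transfer function to that IN value gives OUT[B3] (row B3 above).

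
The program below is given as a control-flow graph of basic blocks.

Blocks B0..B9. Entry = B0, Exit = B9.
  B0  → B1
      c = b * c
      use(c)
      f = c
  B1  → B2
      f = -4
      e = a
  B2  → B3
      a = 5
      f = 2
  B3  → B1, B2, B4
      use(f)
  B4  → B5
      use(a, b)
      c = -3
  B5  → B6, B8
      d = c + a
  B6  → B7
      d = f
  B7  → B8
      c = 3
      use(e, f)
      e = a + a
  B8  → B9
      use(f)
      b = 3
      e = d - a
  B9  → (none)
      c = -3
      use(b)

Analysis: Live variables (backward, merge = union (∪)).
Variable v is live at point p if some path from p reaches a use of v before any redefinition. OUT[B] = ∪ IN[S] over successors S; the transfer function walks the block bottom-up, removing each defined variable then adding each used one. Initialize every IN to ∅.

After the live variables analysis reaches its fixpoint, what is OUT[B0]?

Answer: {a, b}

Derivation:
Fixpoint table:
  B0:   IN={a, b, c}   OUT={a, b}
  B1:   IN={a, b}   OUT={b, e}
  B2:   IN={b, e}   OUT={a, b, e, f}
  B3:   IN={a, b, e, f}   OUT={a, b, e, f}
  B4:   IN={a, b, e, f}   OUT={a, c, e, f}
  B5:   IN={a, c, e, f}   OUT={a, d, e, f}
  B6:   IN={a, e, f}   OUT={a, d, e, f}
  B7:   IN={a, d, e, f}   OUT={a, d, f}
  B8:   IN={a, d, f}   OUT={b}
  B9:   IN={b}   OUT={}

Merge at B0: OUT[B0] = IN[B1] = {a, b}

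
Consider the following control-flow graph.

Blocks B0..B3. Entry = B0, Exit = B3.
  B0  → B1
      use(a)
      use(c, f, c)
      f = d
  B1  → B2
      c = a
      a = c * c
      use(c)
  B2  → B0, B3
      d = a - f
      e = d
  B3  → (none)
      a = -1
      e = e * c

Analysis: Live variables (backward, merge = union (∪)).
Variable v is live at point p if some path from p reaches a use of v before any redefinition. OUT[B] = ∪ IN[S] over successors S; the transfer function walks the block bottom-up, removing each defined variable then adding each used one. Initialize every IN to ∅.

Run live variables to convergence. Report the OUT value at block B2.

Answer: {a, c, d, e, f}

Derivation:
Per-block solution:
  B0:   IN={a, c, d, f}   OUT={a, f}
  B1:   IN={a, f}   OUT={a, c, f}
  B2:   IN={a, c, f}   OUT={a, c, d, e, f}
  B3:   IN={c, e}   OUT={}

Merge at B2: OUT[B2] = IN[B0] ⊔ IN[B3] = {a, c, d, e, f}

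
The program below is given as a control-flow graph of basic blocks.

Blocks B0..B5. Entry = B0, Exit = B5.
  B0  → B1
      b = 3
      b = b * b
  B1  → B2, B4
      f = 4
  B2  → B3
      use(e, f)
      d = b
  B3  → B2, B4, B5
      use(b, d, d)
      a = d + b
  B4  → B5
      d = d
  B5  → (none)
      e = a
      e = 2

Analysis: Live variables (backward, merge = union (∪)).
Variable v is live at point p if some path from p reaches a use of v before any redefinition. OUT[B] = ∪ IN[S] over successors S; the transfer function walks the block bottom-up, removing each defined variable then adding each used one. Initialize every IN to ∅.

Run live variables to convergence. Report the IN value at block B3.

Answer: {b, d, e, f}

Trace:
Per-block solution:
  B0:   IN={a, d, e}   OUT={a, b, d, e}
  B1:   IN={a, b, d, e}   OUT={a, b, d, e, f}
  B2:   IN={b, e, f}   OUT={b, d, e, f}
  B3:   IN={b, d, e, f}   OUT={a, b, d, e, f}
  B4:   IN={a, d}   OUT={a}
  B5:   IN={a}   OUT={}

Merge at B3: OUT[B3] = IN[B2] ⊔ IN[B4] ⊔ IN[B5] = {a, b, d, e, f}
Applying B3's transfer function to that OUT value gives IN[B3] (row B3 above).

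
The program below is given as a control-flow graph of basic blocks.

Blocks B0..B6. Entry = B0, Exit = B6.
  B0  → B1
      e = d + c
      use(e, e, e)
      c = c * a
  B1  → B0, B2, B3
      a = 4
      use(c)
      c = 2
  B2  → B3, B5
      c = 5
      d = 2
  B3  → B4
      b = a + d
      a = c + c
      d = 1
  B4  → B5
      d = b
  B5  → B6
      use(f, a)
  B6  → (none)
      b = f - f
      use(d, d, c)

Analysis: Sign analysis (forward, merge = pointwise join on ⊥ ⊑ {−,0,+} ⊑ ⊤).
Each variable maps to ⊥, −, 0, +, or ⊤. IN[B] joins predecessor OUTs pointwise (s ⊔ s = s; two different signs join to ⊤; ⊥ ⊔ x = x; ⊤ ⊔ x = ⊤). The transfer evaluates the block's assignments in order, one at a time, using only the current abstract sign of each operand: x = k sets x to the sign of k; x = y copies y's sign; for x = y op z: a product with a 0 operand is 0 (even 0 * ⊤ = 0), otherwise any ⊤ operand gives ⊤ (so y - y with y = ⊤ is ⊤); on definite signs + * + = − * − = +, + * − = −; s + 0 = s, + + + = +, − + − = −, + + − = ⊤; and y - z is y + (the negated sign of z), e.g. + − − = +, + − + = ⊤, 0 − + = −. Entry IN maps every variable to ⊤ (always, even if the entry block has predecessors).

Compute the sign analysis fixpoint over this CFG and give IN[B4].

Answer: {a: +, b: ⊤, c: +, d: +, e: ⊤, f: ⊤}

Working:
Converged values:
  B0:  IN=(all ⊤)  OUT=(all ⊤)
  B1:  IN=(all ⊤)  OUT={a:+, c:+; rest ⊤}
  B2:  IN={a:+, c:+; rest ⊤}  OUT={a:+, c:+, d:+; rest ⊤}
  B3:  IN={a:+, c:+; rest ⊤}  OUT={a:+, c:+, d:+; rest ⊤}
  B4:  IN={a:+, c:+, d:+; rest ⊤}  OUT={a:+, c:+; rest ⊤}
  B5:  IN={a:+, c:+; rest ⊤}  OUT={a:+, c:+; rest ⊤}
  B6:  IN={a:+, c:+; rest ⊤}  OUT={a:+, c:+; rest ⊤}

Merge at B4: IN[B4] = OUT[B3] = {a: +, b: ⊤, c: +, d: +, e: ⊤, f: ⊤}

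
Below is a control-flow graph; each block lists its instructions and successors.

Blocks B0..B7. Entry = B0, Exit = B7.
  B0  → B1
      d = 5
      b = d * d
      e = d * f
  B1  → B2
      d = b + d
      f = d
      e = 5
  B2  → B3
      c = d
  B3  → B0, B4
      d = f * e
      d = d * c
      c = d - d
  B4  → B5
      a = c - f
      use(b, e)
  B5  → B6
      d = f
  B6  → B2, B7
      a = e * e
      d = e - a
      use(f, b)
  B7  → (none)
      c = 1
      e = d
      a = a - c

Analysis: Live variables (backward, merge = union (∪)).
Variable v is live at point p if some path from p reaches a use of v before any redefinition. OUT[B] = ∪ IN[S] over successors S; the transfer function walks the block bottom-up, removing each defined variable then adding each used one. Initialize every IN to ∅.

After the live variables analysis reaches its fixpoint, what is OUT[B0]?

Answer: {b, d}

Derivation:
Per-block solution:
  B0:  IN={f}  OUT={b, d}
  B1:  IN={b, d}  OUT={b, d, e, f}
  B2:  IN={b, d, e, f}  OUT={b, c, e, f}
  B3:  IN={b, c, e, f}  OUT={b, c, e, f}
  B4:  IN={b, c, e, f}  OUT={b, e, f}
  B5:  IN={b, e, f}  OUT={b, e, f}
  B6:  IN={b, e, f}  OUT={a, b, d, e, f}
  B7:  IN={a, d}  OUT={}

Merge at B0: OUT[B0] = IN[B1] = {b, d}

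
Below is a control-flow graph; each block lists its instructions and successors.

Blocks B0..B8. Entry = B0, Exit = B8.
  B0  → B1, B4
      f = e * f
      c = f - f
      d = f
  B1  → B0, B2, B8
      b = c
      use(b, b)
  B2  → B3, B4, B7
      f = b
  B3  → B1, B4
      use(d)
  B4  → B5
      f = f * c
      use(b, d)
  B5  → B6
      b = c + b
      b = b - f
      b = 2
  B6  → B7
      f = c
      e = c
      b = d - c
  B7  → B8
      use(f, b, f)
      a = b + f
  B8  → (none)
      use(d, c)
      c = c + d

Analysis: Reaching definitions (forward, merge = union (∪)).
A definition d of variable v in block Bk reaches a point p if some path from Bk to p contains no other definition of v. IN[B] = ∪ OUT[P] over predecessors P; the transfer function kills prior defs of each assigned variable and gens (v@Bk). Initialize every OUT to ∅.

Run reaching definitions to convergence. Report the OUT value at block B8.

Answer: {a@B7, b@B1, b@B6, c@B8, d@B0, e@B6, f@B0, f@B2, f@B6}

Working:
Fixpoint table:
  B0:   IN={b@B1, c@B0, d@B0, f@B0, f@B2}   OUT={b@B1, c@B0, d@B0, f@B0}
  B1:   IN={b@B1, c@B0, d@B0, f@B0, f@B2}   OUT={b@B1, c@B0, d@B0, f@B0, f@B2}
  B2:   IN={b@B1, c@B0, d@B0, f@B0, f@B2}   OUT={b@B1, c@B0, d@B0, f@B2}
  B3:   IN={b@B1, c@B0, d@B0, f@B2}   OUT={b@B1, c@B0, d@B0, f@B2}
  B4:   IN={b@B1, c@B0, d@B0, f@B0, f@B2}   OUT={b@B1, c@B0, d@B0, f@B4}
  B5:   IN={b@B1, c@B0, d@B0, f@B4}   OUT={b@B5, c@B0, d@B0, f@B4}
  B6:   IN={b@B5, c@B0, d@B0, f@B4}   OUT={b@B6, c@B0, d@B0, e@B6, f@B6}
  B7:   IN={b@B1, b@B6, c@B0, d@B0, e@B6, f@B2, f@B6}   OUT={a@B7, b@B1, b@B6, c@B0, d@B0, e@B6, f@B2, f@B6}
  B8:   IN={a@B7, b@B1, b@B6, c@B0, d@B0, e@B6, f@B0, f@B2, f@B6}   OUT={a@B7, b@B1, b@B6, c@B8, d@B0, e@B6, f@B0, f@B2, f@B6}

Merge at B8: IN[B8] = OUT[B1] ⊔ OUT[B7] = {a@B7, b@B1, b@B6, c@B0, d@B0, e@B6, f@B0, f@B2, f@B6}
Applying B8's transfer function to that IN value gives OUT[B8] (row B8 above).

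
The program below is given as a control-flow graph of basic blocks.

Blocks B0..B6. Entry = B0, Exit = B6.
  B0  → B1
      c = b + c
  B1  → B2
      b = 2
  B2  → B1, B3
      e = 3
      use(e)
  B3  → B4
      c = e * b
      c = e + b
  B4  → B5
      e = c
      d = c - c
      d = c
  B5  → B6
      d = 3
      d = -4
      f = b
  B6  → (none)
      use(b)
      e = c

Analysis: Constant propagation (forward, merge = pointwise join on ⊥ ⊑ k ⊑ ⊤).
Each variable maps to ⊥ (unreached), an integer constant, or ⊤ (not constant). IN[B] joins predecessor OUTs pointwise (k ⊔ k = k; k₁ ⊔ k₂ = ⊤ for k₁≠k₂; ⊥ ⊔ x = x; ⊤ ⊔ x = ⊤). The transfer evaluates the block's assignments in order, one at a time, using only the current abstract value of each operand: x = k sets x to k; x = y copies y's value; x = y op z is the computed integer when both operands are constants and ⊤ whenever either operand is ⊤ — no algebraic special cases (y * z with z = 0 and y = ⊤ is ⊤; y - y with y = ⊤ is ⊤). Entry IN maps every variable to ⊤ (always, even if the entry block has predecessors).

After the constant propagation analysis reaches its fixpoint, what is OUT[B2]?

Converged values:
  B0: | IN=(all ⊤) | OUT=(all ⊤)
  B1: | IN=(all ⊤) | OUT={b:2; rest ⊤}
  B2: | IN={b:2; rest ⊤} | OUT={b:2, e:3; rest ⊤}
  B3: | IN={b:2, e:3; rest ⊤} | OUT={b:2, c:5, e:3; rest ⊤}
  B4: | IN={b:2, c:5, e:3; rest ⊤} | OUT={b:2, c:5, d:5, e:5; rest ⊤}
  B5: | IN={b:2, c:5, d:5, e:5; rest ⊤} | OUT={b:2, c:5, d:-4, e:5, f:2; rest ⊤}
  B6: | IN={b:2, c:5, d:-4, e:5, f:2; rest ⊤} | OUT={b:2, c:5, d:-4, e:5, f:2; rest ⊤}

Merge at B2: IN[B2] = OUT[B1] = {a: ⊤, b: 2, c: ⊤, d: ⊤, e: ⊤, f: ⊤}
Applying B2's transfer function to that IN value gives OUT[B2] (row B2 above).

Answer: {a: ⊤, b: 2, c: ⊤, d: ⊤, e: 3, f: ⊤}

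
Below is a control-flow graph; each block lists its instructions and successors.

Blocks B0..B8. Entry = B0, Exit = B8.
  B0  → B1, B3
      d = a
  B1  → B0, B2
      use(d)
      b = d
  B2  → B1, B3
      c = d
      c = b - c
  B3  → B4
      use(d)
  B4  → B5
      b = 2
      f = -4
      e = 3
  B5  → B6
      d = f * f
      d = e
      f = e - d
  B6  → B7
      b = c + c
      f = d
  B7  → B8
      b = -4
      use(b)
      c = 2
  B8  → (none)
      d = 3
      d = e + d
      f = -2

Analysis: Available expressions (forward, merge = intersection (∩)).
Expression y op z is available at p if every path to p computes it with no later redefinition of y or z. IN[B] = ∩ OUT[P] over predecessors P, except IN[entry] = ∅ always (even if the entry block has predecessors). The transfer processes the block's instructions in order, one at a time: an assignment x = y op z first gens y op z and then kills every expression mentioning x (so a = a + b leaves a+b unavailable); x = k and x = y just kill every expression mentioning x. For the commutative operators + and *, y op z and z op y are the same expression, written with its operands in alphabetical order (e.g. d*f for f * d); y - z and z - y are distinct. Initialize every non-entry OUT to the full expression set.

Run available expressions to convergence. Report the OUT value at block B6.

Per-block solution:
  B0: | IN={} | OUT={}
  B1: | IN={} | OUT={}
  B2: | IN={} | OUT={}
  B3: | IN={} | OUT={}
  B4: | IN={} | OUT={}
  B5: | IN={} | OUT={e-d}
  B6: | IN={e-d} | OUT={c+c, e-d}
  B7: | IN={c+c, e-d} | OUT={e-d}
  B8: | IN={e-d} | OUT={}

Merge at B6: IN[B6] = OUT[B5] = {e-d}
Applying B6's transfer function to that IN value gives OUT[B6] (row B6 above).

Answer: {c+c, e-d}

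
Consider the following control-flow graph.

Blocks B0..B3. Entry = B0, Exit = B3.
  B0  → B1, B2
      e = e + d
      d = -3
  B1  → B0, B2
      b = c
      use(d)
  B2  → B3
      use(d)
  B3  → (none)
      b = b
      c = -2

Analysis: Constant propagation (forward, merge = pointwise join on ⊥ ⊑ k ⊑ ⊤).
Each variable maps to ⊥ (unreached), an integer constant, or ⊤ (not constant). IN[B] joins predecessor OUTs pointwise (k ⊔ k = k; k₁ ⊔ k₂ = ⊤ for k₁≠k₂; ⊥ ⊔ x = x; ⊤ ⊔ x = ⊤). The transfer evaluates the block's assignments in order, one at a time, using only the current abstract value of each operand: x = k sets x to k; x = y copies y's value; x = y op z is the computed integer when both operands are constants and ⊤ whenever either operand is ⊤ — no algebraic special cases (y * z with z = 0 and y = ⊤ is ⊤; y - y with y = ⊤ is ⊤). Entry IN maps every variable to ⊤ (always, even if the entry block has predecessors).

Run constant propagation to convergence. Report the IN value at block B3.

Answer: {a: ⊤, b: ⊤, c: ⊤, d: -3, e: ⊤, f: ⊤}

Trace:
Fixpoint table:
  B0:  IN=(all ⊤)  OUT={d:-3; rest ⊤}
  B1:  IN={d:-3; rest ⊤}  OUT={d:-3; rest ⊤}
  B2:  IN={d:-3; rest ⊤}  OUT={d:-3; rest ⊤}
  B3:  IN={d:-3; rest ⊤}  OUT={c:-2, d:-3; rest ⊤}

Merge at B3: IN[B3] = OUT[B2] = {a: ⊤, b: ⊤, c: ⊤, d: -3, e: ⊤, f: ⊤}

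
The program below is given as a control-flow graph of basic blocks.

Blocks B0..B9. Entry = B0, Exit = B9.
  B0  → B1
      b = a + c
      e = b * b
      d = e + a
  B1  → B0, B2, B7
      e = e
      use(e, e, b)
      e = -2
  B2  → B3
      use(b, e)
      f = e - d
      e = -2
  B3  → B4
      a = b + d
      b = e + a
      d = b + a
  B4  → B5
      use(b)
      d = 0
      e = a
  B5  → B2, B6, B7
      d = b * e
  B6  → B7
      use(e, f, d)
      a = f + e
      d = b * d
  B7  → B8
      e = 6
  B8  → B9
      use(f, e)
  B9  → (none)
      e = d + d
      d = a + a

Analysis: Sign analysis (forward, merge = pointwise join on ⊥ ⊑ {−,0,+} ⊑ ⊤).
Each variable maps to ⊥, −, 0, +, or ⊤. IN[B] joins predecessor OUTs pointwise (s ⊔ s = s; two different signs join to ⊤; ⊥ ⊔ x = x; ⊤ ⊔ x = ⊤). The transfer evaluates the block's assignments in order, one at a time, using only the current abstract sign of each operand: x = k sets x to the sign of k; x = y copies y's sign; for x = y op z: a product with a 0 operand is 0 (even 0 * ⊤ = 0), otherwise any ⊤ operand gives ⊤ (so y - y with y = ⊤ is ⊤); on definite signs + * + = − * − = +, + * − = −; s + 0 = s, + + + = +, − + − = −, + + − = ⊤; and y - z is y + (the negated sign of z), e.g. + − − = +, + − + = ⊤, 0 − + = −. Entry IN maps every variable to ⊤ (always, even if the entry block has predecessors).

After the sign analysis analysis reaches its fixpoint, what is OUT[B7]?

Fixpoint table:
  B0:   IN=(all ⊤)   OUT=(all ⊤)
  B1:   IN=(all ⊤)   OUT={e:-; rest ⊤}
  B2:   IN=(all ⊤)   OUT={e:-; rest ⊤}
  B3:   IN={e:-; rest ⊤}   OUT={e:-; rest ⊤}
  B4:   IN={e:-; rest ⊤}   OUT={d:0; rest ⊤}
  B5:   IN={d:0; rest ⊤}   OUT=(all ⊤)
  B6:   IN=(all ⊤)   OUT=(all ⊤)
  B7:   IN=(all ⊤)   OUT={e:+; rest ⊤}
  B8:   IN={e:+; rest ⊤}   OUT={e:+; rest ⊤}
  B9:   IN={e:+; rest ⊤}   OUT=(all ⊤)

Merge at B7: IN[B7] = OUT[B1] ⊔ OUT[B5] ⊔ OUT[B6] = {a: ⊤, b: ⊤, c: ⊤, d: ⊤, e: ⊤, f: ⊤}
Applying B7's transfer function to that IN value gives OUT[B7] (row B7 above).

Answer: {a: ⊤, b: ⊤, c: ⊤, d: ⊤, e: +, f: ⊤}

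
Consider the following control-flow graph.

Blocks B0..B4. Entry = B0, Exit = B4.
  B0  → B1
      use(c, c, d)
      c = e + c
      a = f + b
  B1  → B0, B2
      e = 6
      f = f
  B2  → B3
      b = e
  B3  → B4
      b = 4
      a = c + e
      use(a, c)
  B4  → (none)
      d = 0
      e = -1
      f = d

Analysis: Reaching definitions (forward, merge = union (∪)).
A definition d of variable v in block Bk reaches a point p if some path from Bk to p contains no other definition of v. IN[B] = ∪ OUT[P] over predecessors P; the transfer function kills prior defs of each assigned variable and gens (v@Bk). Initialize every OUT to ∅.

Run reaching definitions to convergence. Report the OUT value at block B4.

Answer: {a@B3, b@B3, c@B0, d@B4, e@B4, f@B4}

Working:
Fixpoint table:
  B0:  IN={a@B0, c@B0, e@B1, f@B1}  OUT={a@B0, c@B0, e@B1, f@B1}
  B1:  IN={a@B0, c@B0, e@B1, f@B1}  OUT={a@B0, c@B0, e@B1, f@B1}
  B2:  IN={a@B0, c@B0, e@B1, f@B1}  OUT={a@B0, b@B2, c@B0, e@B1, f@B1}
  B3:  IN={a@B0, b@B2, c@B0, e@B1, f@B1}  OUT={a@B3, b@B3, c@B0, e@B1, f@B1}
  B4:  IN={a@B3, b@B3, c@B0, e@B1, f@B1}  OUT={a@B3, b@B3, c@B0, d@B4, e@B4, f@B4}

Merge at B4: IN[B4] = OUT[B3] = {a@B3, b@B3, c@B0, e@B1, f@B1}
Applying B4's transfer function to that IN value gives OUT[B4] (row B4 above).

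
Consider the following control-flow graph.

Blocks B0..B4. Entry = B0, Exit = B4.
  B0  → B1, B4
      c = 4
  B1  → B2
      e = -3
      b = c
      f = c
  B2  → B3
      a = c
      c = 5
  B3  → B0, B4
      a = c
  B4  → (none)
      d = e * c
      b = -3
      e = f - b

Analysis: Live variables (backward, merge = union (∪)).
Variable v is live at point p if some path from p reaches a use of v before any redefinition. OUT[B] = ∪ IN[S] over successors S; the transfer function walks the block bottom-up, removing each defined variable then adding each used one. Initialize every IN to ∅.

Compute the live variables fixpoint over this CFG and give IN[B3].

Answer: {c, e, f}

Working:
Fixpoint table:
  B0:  IN={e, f}  OUT={c, e, f}
  B1:  IN={c}  OUT={c, e, f}
  B2:  IN={c, e, f}  OUT={c, e, f}
  B3:  IN={c, e, f}  OUT={c, e, f}
  B4:  IN={c, e, f}  OUT={}

Merge at B3: OUT[B3] = IN[B0] ⊔ IN[B4] = {c, e, f}
Applying B3's transfer function to that OUT value gives IN[B3] (row B3 above).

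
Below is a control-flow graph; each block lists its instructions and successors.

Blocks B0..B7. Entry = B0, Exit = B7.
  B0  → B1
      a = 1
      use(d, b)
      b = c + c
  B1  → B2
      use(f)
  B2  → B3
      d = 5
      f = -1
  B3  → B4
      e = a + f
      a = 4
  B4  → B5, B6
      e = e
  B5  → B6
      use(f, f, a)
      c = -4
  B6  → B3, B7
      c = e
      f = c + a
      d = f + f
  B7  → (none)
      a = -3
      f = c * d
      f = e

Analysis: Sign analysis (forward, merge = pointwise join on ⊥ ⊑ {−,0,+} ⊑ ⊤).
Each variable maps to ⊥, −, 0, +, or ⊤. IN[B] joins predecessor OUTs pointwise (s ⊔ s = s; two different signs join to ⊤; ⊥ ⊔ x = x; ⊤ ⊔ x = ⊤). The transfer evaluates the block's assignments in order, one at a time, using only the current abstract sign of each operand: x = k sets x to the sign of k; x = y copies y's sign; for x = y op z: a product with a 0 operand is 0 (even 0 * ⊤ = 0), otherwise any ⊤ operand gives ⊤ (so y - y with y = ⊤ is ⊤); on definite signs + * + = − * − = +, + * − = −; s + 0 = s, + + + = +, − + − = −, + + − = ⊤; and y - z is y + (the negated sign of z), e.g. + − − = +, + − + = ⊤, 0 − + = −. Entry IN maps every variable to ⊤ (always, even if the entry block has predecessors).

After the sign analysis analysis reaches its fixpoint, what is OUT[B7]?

Answer: {a: -, b: ⊤, c: ⊤, d: ⊤, e: ⊤, f: ⊤}

Working:
Per-block solution:
  B0:  IN=(all ⊤)  OUT={a:+; rest ⊤}
  B1:  IN={a:+; rest ⊤}  OUT={a:+; rest ⊤}
  B2:  IN={a:+; rest ⊤}  OUT={a:+, d:+, f:-; rest ⊤}
  B3:  IN={a:+; rest ⊤}  OUT={a:+; rest ⊤}
  B4:  IN={a:+; rest ⊤}  OUT={a:+; rest ⊤}
  B5:  IN={a:+; rest ⊤}  OUT={a:+, c:-; rest ⊤}
  B6:  IN={a:+; rest ⊤}  OUT={a:+; rest ⊤}
  B7:  IN={a:+; rest ⊤}  OUT={a:-; rest ⊤}

Merge at B7: IN[B7] = OUT[B6] = {a: +, b: ⊤, c: ⊤, d: ⊤, e: ⊤, f: ⊤}
Applying B7's transfer function to that IN value gives OUT[B7] (row B7 above).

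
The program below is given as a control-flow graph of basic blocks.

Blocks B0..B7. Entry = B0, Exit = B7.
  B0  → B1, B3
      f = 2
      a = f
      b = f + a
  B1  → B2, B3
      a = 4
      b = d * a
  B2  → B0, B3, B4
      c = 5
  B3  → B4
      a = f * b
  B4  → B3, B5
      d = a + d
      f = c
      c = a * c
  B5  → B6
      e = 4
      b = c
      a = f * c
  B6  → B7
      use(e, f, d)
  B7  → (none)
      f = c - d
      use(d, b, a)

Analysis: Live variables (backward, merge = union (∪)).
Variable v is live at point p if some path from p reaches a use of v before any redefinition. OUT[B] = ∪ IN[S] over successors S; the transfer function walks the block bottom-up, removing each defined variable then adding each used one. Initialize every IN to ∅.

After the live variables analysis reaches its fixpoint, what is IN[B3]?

Fixpoint table:
  B0:  IN={c, d}  OUT={b, c, d, f}
  B1:  IN={c, d, f}  OUT={a, b, c, d, f}
  B2:  IN={a, b, d, f}  OUT={a, b, c, d, f}
  B3:  IN={b, c, d, f}  OUT={a, b, c, d}
  B4:  IN={a, b, c, d}  OUT={b, c, d, f}
  B5:  IN={c, d, f}  OUT={a, b, c, d, e, f}
  B6:  IN={a, b, c, d, e, f}  OUT={a, b, c, d}
  B7:  IN={a, b, c, d}  OUT={}

Merge at B3: OUT[B3] = IN[B4] = {a, b, c, d}
Applying B3's transfer function to that OUT value gives IN[B3] (row B3 above).

Answer: {b, c, d, f}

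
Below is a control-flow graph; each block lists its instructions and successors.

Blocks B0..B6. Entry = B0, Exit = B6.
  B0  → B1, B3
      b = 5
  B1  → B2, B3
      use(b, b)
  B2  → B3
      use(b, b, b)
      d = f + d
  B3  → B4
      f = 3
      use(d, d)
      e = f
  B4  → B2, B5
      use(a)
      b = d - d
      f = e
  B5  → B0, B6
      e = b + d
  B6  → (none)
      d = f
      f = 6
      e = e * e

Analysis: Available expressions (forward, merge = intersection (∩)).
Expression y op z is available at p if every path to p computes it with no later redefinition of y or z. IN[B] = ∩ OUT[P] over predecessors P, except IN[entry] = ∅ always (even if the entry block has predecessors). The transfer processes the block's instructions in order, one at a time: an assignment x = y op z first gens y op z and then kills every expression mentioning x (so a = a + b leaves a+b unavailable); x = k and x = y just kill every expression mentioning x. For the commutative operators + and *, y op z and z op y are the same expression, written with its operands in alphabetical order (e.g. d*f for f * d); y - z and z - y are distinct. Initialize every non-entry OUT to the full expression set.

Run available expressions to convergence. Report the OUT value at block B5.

Per-block solution:
  B0:  IN={}  OUT={}
  B1:  IN={}  OUT={}
  B2:  IN={}  OUT={}
  B3:  IN={}  OUT={}
  B4:  IN={}  OUT={d-d}
  B5:  IN={d-d}  OUT={b+d, d-d}
  B6:  IN={b+d, d-d}  OUT={}

Merge at B5: IN[B5] = OUT[B4] = {d-d}
Applying B5's transfer function to that IN value gives OUT[B5] (row B5 above).

Answer: {b+d, d-d}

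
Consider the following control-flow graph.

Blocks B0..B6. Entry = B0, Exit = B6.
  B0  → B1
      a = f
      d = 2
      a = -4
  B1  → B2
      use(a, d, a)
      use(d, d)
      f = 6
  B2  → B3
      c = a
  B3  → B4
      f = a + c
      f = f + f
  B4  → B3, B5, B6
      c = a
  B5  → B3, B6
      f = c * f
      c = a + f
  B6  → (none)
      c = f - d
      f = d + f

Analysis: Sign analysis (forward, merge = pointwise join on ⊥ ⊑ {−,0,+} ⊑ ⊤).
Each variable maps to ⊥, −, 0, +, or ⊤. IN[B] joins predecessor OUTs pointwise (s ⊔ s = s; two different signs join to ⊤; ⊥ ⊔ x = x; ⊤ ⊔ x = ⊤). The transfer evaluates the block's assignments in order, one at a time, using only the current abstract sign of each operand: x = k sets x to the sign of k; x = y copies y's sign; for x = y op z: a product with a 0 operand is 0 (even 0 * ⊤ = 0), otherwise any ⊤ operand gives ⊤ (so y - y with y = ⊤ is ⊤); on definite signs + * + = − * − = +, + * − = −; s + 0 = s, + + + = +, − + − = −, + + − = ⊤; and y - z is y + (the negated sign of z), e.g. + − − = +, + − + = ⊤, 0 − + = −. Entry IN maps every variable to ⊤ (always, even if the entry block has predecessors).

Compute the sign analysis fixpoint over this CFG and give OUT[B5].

Converged values:
  B0:  IN=(all ⊤)  OUT={a:-, d:+; rest ⊤}
  B1:  IN={a:-, d:+; rest ⊤}  OUT={a:-, d:+, f:+; rest ⊤}
  B2:  IN={a:-, d:+, f:+; rest ⊤}  OUT={a:-, c:-, d:+, f:+; rest ⊤}
  B3:  IN={a:-, d:+; rest ⊤}  OUT={a:-, d:+; rest ⊤}
  B4:  IN={a:-, d:+; rest ⊤}  OUT={a:-, c:-, d:+; rest ⊤}
  B5:  IN={a:-, c:-, d:+; rest ⊤}  OUT={a:-, d:+; rest ⊤}
  B6:  IN={a:-, d:+; rest ⊤}  OUT={a:-, d:+; rest ⊤}

Merge at B5: IN[B5] = OUT[B4] = {a: -, b: ⊤, c: -, d: +, e: ⊤, f: ⊤}
Applying B5's transfer function to that IN value gives OUT[B5] (row B5 above).

Answer: {a: -, b: ⊤, c: ⊤, d: +, e: ⊤, f: ⊤}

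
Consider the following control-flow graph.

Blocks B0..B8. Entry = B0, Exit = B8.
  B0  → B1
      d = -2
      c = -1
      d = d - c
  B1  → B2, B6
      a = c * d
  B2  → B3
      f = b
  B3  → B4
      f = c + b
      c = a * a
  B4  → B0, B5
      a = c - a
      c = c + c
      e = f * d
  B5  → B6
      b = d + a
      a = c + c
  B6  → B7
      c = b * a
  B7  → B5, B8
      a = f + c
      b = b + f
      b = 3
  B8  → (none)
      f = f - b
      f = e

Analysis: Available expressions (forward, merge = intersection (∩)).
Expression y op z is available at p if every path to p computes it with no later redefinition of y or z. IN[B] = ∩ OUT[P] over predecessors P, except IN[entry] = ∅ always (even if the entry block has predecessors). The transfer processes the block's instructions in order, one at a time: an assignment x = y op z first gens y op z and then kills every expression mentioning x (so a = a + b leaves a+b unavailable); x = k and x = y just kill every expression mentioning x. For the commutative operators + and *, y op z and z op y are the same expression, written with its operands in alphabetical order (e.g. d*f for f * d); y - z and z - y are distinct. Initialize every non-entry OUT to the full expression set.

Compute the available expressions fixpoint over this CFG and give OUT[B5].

Answer: {c+c}

Derivation:
Per-block solution:
  B0: | IN={} | OUT={}
  B1: | IN={} | OUT={c*d}
  B2: | IN={c*d} | OUT={c*d}
  B3: | IN={c*d} | OUT={a*a}
  B4: | IN={a*a} | OUT={d*f}
  B5: | IN={} | OUT={c+c}
  B6: | IN={} | OUT={a*b}
  B7: | IN={a*b} | OUT={c+f}
  B8: | IN={c+f} | OUT={}

Merge at B5: IN[B5] = OUT[B4] ∩ OUT[B7] = {}
Applying B5's transfer function to that IN value gives OUT[B5] (row B5 above).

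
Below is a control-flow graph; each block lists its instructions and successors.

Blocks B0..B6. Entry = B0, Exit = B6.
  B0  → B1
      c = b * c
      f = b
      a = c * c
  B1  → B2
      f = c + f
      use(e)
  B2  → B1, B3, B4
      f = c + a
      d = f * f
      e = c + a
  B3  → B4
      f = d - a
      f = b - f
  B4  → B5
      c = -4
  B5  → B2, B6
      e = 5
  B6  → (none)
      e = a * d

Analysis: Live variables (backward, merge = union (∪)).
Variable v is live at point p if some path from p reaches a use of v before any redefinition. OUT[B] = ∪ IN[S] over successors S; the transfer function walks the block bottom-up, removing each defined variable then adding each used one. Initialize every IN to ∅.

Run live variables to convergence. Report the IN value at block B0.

Answer: {b, c, e}

Derivation:
Converged values:
  B0:   IN={b, c, e}   OUT={a, b, c, e, f}
  B1:   IN={a, b, c, e, f}   OUT={a, b, c}
  B2:   IN={a, b, c}   OUT={a, b, c, d, e, f}
  B3:   IN={a, b, d}   OUT={a, b, d}
  B4:   IN={a, b, d}   OUT={a, b, c, d}
  B5:   IN={a, b, c, d}   OUT={a, b, c, d}
  B6:   IN={a, d}   OUT={}

Merge at B0: OUT[B0] = IN[B1] = {a, b, c, e, f}
Applying B0's transfer function to that OUT value gives IN[B0] (row B0 above).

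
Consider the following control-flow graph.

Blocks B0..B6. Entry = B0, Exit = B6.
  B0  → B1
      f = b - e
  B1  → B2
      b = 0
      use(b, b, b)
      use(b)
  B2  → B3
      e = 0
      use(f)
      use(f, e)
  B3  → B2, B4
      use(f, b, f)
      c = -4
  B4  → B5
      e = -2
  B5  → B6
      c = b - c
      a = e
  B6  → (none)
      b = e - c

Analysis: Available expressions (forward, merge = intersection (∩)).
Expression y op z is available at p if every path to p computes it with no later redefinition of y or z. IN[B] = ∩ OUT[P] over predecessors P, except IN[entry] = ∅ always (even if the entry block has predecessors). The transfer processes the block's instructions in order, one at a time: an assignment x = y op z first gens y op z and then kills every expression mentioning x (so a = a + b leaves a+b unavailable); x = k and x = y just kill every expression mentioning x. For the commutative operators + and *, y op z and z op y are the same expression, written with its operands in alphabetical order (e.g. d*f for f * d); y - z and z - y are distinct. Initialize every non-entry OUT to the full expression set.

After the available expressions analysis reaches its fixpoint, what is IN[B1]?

Converged values:
  B0: | IN={} | OUT={b-e}
  B1: | IN={b-e} | OUT={}
  B2: | IN={} | OUT={}
  B3: | IN={} | OUT={}
  B4: | IN={} | OUT={}
  B5: | IN={} | OUT={}
  B6: | IN={} | OUT={e-c}

Merge at B1: IN[B1] = OUT[B0] = {b-e}

Answer: {b-e}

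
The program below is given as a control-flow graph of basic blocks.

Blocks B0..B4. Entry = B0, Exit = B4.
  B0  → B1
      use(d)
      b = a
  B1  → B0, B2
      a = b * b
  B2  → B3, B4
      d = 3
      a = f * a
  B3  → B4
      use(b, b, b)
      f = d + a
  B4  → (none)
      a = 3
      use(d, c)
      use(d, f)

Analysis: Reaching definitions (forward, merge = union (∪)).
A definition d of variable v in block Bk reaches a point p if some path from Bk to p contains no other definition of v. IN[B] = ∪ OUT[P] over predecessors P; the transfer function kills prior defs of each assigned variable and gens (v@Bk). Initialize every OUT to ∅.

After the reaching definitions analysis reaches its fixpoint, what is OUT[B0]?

Answer: {a@B1, b@B0}

Trace:
Fixpoint table:
  B0: | IN={a@B1, b@B0} | OUT={a@B1, b@B0}
  B1: | IN={a@B1, b@B0} | OUT={a@B1, b@B0}
  B2: | IN={a@B1, b@B0} | OUT={a@B2, b@B0, d@B2}
  B3: | IN={a@B2, b@B0, d@B2} | OUT={a@B2, b@B0, d@B2, f@B3}
  B4: | IN={a@B2, b@B0, d@B2, f@B3} | OUT={a@B4, b@B0, d@B2, f@B3}

Merge at B0 (entry node, so the boundary value {} is joined with the incoming edge(s)): IN[B0] = {} ⊔ OUT[B1] = {a@B1, b@B0}
Applying B0's transfer function to that IN value gives OUT[B0] (row B0 above).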